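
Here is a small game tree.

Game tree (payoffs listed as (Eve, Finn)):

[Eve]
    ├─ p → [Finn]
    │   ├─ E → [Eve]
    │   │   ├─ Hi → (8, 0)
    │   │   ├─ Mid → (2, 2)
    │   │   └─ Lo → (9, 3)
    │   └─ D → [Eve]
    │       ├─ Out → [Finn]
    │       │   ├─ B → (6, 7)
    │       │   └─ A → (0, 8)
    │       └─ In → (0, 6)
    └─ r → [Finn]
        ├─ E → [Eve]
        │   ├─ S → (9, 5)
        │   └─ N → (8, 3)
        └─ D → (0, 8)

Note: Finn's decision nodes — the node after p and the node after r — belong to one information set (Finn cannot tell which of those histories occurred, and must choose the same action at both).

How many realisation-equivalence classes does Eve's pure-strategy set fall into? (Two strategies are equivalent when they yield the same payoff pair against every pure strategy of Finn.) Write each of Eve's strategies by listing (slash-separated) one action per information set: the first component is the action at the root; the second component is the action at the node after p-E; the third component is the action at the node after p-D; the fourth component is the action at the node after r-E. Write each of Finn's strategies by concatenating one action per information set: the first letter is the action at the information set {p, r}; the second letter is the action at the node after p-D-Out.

Eve has 24 pure strategies: p/Hi/Out/S, p/Hi/Out/N, p/Hi/In/S, p/Hi/In/N, p/Mid/Out/S, p/Mid/Out/N, p/Mid/In/S, p/Mid/In/N, p/Lo/Out/S, p/Lo/Out/N, p/Lo/In/S, p/Lo/In/N, r/Hi/Out/S, r/Hi/Out/N, r/Hi/In/S, r/Hi/In/N, r/Mid/Out/S, r/Mid/Out/N, r/Mid/In/S, r/Mid/In/N, r/Lo/Out/S, r/Lo/Out/N, r/Lo/In/S, r/Lo/In/N. Columns: EB, EA, DB, DA.
{p/Hi/Out/S, p/Hi/Out/N} → row (8,0) (8,0) (6,7) (0,8)
{p/Hi/In/S, p/Hi/In/N} → row (8,0) (8,0) (0,6) (0,6)
{p/Mid/Out/S, p/Mid/Out/N} → row (2,2) (2,2) (6,7) (0,8)
{p/Mid/In/S, p/Mid/In/N} → row (2,2) (2,2) (0,6) (0,6)
{p/Lo/Out/S, p/Lo/Out/N} → row (9,3) (9,3) (6,7) (0,8)
{p/Lo/In/S, p/Lo/In/N} → row (9,3) (9,3) (0,6) (0,6)
{r/Hi/Out/S, r/Hi/In/S, r/Mid/Out/S, r/Mid/In/S, r/Lo/Out/S, r/Lo/In/S} → row (9,5) (9,5) (0,8) (0,8)
{r/Hi/Out/N, r/Hi/In/N, r/Mid/Out/N, r/Mid/In/N, r/Lo/Out/N, r/Lo/In/N} → row (8,3) (8,3) (0,8) (0,8)
That's 8 distinct rows out of 24 strategies.

8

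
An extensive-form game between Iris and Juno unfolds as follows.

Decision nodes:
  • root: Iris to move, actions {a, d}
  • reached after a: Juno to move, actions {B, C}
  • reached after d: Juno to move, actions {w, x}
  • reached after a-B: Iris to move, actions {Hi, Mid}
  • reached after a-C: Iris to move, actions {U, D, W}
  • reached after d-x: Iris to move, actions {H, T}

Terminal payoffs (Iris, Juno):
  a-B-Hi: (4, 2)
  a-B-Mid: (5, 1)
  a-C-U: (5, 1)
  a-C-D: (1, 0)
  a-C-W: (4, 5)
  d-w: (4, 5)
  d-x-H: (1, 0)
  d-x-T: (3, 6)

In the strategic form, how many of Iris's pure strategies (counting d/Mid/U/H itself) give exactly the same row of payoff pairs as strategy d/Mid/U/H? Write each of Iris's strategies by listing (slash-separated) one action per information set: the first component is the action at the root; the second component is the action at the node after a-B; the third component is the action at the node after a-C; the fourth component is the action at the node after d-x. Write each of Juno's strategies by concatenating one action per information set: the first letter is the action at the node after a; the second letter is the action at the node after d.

Row for d/Mid/U/H (columns Bw, Bx, Cw, Cx): (4,5) (1,0) (4,5) (1,0).
Under d/Mid/U/H, Iris's choice at the node after a-B and at the node after a-C can never be reached regardless of what Juno does, so varying those choices leaves every outcome unchanged.
Holding the reachable choices fixed and varying the unreachable ones freely already gives 2 × 3 = 6 equivalent strategies.
No other strategy reproduces this row, so those 6 are the full class: d/Hi/U/H, d/Hi/D/H, d/Hi/W/H, d/Mid/U/H, d/Mid/D/H, d/Mid/W/H.

6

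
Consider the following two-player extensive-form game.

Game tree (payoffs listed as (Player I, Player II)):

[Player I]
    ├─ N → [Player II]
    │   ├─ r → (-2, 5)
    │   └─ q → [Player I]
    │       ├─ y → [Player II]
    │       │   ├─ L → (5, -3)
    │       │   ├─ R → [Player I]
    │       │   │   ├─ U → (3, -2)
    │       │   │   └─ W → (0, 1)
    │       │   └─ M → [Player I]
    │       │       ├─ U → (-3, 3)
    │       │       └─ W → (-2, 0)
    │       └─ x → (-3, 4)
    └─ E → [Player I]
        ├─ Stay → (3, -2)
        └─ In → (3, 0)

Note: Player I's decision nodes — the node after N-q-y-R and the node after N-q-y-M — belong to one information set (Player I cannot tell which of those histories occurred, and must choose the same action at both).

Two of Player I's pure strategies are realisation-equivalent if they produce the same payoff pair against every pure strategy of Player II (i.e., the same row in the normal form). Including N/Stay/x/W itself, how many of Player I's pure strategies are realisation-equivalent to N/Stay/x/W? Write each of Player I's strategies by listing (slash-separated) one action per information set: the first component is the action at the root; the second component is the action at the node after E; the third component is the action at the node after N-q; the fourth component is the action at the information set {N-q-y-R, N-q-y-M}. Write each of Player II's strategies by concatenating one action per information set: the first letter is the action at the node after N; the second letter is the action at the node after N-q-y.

Row for N/Stay/x/W (columns rL, rR, rM, qL, qR, qM): (-2,5) (-2,5) (-2,5) (-3,4) (-3,4) (-3,4).
Under N/Stay/x/W, Player I's choice at the node after E and at the information set {N-q-y-R, N-q-y-M} can never be reached regardless of what Player II does, so varying those choices leaves every outcome unchanged.
Holding the reachable choices fixed and varying the unreachable ones freely already gives 2 × 2 = 4 equivalent strategies.
No other strategy reproduces this row, so those 4 are the full class: N/Stay/x/U, N/Stay/x/W, N/In/x/U, N/In/x/W.

4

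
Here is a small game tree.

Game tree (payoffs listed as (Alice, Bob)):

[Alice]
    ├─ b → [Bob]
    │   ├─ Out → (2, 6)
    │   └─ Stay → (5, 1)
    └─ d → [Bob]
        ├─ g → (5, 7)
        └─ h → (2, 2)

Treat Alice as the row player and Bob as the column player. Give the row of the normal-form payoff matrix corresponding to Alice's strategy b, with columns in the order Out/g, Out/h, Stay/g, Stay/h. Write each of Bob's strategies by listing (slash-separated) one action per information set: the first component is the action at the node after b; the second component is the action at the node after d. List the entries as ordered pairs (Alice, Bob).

vs Out/g: Alice plays b → Bob plays Out at [b] → (2, 6)
vs Out/h: Alice plays b → Bob plays Out at [b] → (2, 6)
vs Stay/g: Alice plays b → Bob plays Stay at [b] → (5, 1)
vs Stay/h: Alice plays b → Bob plays Stay at [b] → (5, 1)

(2,6) (2,6) (5,1) (5,1)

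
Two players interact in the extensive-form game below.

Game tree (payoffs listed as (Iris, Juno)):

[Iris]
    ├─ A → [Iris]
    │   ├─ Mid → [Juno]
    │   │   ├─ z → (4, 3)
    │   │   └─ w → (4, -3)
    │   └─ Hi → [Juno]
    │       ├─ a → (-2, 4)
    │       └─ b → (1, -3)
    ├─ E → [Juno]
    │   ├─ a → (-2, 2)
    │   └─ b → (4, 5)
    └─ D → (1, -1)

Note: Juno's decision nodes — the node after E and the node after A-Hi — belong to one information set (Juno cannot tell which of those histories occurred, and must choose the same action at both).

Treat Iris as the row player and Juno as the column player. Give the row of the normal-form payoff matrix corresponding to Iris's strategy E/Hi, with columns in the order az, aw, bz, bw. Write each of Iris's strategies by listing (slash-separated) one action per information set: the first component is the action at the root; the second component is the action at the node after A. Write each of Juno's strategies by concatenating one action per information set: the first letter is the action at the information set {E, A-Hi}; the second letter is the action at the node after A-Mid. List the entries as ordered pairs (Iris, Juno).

(-2,2) (-2,2) (4,5) (4,5)

vs az: Iris plays E → Juno plays a at [E] → (-2, 2)
vs aw: Iris plays E → Juno plays a at [E] → (-2, 2)
vs bz: Iris plays E → Juno plays b at [E] → (4, 5)
vs bw: Iris plays E → Juno plays b at [E] → (4, 5)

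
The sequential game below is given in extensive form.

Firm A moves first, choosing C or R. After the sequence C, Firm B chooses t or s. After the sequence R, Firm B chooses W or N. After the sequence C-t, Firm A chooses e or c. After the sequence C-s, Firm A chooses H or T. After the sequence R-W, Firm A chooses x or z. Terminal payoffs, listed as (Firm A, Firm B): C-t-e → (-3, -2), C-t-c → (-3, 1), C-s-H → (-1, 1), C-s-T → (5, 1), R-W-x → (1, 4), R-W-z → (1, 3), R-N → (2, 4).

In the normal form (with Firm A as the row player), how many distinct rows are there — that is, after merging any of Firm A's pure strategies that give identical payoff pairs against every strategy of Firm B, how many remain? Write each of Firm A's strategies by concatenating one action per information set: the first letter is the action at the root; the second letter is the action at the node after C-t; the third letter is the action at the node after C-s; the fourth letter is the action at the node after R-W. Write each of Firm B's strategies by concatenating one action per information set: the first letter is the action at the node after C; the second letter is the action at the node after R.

Firm A has 16 pure strategies: CeHx, CeHz, CeTx, CeTz, CcHx, CcHz, CcTx, CcTz, ReHx, ReHz, ReTx, ReTz, RcHx, RcHz, RcTx, RcTz. Columns: tW, tN, sW, sN.
{CeHx, CeHz} → row (-3,-2) (-3,-2) (-1,1) (-1,1)
{CeTx, CeTz} → row (-3,-2) (-3,-2) (5,1) (5,1)
{CcHx, CcHz} → row (-3,1) (-3,1) (-1,1) (-1,1)
{CcTx, CcTz} → row (-3,1) (-3,1) (5,1) (5,1)
{ReHx, ReTx, RcHx, RcTx} → row (1,4) (2,4) (1,4) (2,4)
{ReHz, ReTz, RcHz, RcTz} → row (1,3) (2,4) (1,3) (2,4)
That's 6 distinct rows out of 16 strategies.

6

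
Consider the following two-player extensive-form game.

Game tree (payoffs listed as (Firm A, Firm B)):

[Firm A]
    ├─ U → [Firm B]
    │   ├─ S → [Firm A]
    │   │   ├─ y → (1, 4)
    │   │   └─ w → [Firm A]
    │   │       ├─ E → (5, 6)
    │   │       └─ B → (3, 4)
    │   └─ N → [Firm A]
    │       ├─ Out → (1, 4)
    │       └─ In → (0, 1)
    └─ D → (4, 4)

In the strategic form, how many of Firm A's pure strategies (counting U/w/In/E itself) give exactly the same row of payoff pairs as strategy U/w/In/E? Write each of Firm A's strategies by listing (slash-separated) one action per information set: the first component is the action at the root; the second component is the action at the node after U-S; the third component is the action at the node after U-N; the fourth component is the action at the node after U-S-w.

1

Row for U/w/In/E (columns S, N): (5,6) (0,1).
Every one of Firm A's information sets is on the play path for some reply by Firm B when Firm A follows U/w/In/E.
Changing the action at any of them therefore changes at least one column, so only U/w/In/E itself gives this row.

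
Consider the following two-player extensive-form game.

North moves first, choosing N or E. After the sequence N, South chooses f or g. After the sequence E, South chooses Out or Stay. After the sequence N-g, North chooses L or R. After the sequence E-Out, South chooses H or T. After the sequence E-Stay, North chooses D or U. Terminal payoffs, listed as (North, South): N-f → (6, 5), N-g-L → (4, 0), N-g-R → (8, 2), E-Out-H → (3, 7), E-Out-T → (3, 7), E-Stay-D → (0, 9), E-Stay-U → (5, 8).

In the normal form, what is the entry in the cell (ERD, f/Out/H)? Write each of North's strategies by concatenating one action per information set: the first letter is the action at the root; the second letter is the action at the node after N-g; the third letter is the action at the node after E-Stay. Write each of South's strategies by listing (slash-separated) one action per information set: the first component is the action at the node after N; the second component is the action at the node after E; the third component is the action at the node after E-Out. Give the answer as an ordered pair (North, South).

Trace the play path from the root:
  North plays E
  South plays Out at [E]
  South plays H at [E-Out]
→ terminal payoff (3, 7).
(North's choice at the node after N-g is never reached on this path, so it doesn't affect the outcome.)

(3, 7)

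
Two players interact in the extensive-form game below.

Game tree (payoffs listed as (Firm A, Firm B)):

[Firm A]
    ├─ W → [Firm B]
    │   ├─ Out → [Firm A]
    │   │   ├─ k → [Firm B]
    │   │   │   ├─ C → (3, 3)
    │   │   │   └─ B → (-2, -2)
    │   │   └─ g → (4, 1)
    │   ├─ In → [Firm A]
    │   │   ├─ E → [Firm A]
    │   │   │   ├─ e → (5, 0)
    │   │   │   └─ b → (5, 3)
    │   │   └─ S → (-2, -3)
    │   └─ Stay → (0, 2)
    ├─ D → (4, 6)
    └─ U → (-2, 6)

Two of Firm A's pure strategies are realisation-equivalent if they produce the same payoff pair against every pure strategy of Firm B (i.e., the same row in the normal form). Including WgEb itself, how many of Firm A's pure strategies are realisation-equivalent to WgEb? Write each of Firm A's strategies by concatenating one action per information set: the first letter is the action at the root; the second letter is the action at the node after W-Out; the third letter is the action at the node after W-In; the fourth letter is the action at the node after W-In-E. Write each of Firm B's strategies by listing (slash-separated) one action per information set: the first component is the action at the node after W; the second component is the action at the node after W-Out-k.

1

Row for WgEb (columns Out/C, Out/B, In/C, In/B, Stay/C, Stay/B): (4,1) (4,1) (5,3) (5,3) (0,2) (0,2).
Every one of Firm A's information sets is on the play path for some reply by Firm B when Firm A follows WgEb.
Changing the action at any of them therefore changes at least one column, so only WgEb itself gives this row.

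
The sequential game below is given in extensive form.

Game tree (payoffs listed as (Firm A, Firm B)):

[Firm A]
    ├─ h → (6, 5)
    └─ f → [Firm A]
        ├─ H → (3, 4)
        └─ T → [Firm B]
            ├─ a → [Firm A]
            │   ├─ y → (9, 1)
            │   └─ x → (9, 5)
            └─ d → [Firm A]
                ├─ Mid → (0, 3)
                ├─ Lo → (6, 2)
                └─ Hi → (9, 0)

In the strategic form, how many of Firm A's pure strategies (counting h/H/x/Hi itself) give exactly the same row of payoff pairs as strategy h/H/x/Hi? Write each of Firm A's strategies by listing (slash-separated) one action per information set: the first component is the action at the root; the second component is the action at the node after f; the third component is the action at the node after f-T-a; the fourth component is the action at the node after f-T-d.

12

Row for h/H/x/Hi (columns a, d): (6,5) (6,5).
Under h/H/x/Hi, Firm A's choice at the node after f and at the node after f-T-a and at the node after f-T-d can never be reached regardless of what Firm B does, so varying those choices leaves every outcome unchanged.
Holding the reachable choices fixed and varying the unreachable ones freely already gives 2 × 2 × 3 = 12 equivalent strategies.
No other strategy reproduces this row, so those 12 are the full class: h/H/y/Mid, h/H/y/Lo, h/H/y/Hi, h/H/x/Mid, h/H/x/Lo, h/H/x/Hi, h/T/y/Mid, h/T/y/Lo, h/T/y/Hi, h/T/x/Mid, h/T/x/Lo, h/T/x/Hi.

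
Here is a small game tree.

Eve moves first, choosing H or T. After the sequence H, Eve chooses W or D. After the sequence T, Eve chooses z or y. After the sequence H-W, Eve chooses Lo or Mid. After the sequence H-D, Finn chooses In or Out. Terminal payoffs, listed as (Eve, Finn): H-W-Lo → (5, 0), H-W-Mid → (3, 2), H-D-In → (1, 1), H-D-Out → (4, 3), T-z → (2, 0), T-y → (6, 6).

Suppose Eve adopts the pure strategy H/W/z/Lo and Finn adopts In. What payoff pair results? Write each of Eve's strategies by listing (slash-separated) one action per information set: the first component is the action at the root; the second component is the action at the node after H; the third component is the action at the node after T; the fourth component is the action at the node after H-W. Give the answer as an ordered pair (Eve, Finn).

(5, 0)

Trace the play path from the root:
  Eve plays H
  Eve plays W at [H]
  Eve plays Lo at [H-W]
→ terminal payoff (5, 0).
(Eve's choice at the node after T is never reached on this path, so it doesn't affect the outcome.)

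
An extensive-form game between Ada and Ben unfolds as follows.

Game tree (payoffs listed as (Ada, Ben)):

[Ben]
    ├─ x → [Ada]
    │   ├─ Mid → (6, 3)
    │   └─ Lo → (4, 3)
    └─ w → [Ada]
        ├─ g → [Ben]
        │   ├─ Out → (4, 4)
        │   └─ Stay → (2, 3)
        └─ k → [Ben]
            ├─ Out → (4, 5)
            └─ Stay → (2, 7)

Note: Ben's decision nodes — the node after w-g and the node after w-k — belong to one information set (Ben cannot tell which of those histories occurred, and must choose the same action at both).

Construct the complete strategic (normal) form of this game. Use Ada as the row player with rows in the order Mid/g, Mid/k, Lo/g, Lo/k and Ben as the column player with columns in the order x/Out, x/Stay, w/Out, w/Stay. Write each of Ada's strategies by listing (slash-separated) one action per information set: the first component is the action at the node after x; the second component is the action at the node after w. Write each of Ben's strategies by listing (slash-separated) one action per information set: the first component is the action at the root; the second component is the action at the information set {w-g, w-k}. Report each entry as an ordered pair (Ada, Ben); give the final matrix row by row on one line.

Row Mid/g: x/Out→(6,3), x/Stay→(6,3), w/Out→(4,4), w/Stay→(2,3)
Row Mid/k: x/Out→(6,3), x/Stay→(6,3), w/Out→(4,5), w/Stay→(2,7)
Row Lo/g: x/Out→(4,3), x/Stay→(4,3), w/Out→(4,4), w/Stay→(2,3)
Row Lo/k: x/Out→(4,3), x/Stay→(4,3), w/Out→(4,5), w/Stay→(2,7)

Mid/g: (6,3) (6,3) (4,4) (2,3) | Mid/k: (6,3) (6,3) (4,5) (2,7) | Lo/g: (4,3) (4,3) (4,4) (2,3) | Lo/k: (4,3) (4,3) (4,5) (2,7)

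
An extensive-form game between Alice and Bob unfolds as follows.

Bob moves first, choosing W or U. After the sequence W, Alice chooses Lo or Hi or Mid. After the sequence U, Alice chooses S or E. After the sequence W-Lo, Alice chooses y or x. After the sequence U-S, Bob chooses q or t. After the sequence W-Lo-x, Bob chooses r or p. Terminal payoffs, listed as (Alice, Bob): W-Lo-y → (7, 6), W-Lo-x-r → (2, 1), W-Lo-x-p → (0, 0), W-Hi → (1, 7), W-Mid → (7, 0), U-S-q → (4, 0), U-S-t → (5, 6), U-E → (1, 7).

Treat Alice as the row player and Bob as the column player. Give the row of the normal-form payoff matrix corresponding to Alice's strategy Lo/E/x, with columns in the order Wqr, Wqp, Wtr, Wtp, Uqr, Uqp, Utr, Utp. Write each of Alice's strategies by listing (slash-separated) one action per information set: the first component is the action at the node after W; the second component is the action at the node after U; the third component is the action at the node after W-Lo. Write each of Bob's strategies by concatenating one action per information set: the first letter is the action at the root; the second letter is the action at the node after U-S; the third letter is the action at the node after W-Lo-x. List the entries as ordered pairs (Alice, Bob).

(2,1) (0,0) (2,1) (0,0) (1,7) (1,7) (1,7) (1,7)

vs Wqr: Bob plays W → Alice plays Lo at [W] → Alice plays x at [W-Lo] → Bob plays r at [W-Lo-x] → (2, 1)
vs Wqp: Bob plays W → Alice plays Lo at [W] → Alice plays x at [W-Lo] → Bob plays p at [W-Lo-x] → (0, 0)
vs Wtr: Bob plays W → Alice plays Lo at [W] → Alice plays x at [W-Lo] → Bob plays r at [W-Lo-x] → (2, 1)
vs Wtp: Bob plays W → Alice plays Lo at [W] → Alice plays x at [W-Lo] → Bob plays p at [W-Lo-x] → (0, 0)
vs Uqr: Bob plays U → Alice plays E at [U] → (1, 7)
vs Uqp: Bob plays U → Alice plays E at [U] → (1, 7)
vs Utr: Bob plays U → Alice plays E at [U] → (1, 7)
vs Utp: Bob plays U → Alice plays E at [U] → (1, 7)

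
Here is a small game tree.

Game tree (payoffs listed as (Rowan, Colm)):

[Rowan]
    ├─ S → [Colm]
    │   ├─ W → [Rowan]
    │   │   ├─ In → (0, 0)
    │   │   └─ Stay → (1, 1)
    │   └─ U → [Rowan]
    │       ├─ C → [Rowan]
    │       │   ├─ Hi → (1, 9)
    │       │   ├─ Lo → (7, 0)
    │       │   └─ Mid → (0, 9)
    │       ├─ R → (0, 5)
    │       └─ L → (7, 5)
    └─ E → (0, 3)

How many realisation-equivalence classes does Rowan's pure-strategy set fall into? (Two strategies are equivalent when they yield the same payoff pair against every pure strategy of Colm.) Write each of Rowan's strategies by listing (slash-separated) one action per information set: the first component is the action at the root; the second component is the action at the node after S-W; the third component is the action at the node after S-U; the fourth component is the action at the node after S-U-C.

11

Rowan has 36 pure strategies: S/In/C/Hi, S/In/C/Lo, S/In/C/Mid, S/In/R/Hi, S/In/R/Lo, S/In/R/Mid, S/In/L/Hi, S/In/L/Lo, S/In/L/Mid, S/Stay/C/Hi, S/Stay/C/Lo, S/Stay/C/Mid, S/Stay/R/Hi, S/Stay/R/Lo, S/Stay/R/Mid, S/Stay/L/Hi, S/Stay/L/Lo, S/Stay/L/Mid, E/In/C/Hi, E/In/C/Lo, E/In/C/Mid, E/In/R/Hi, E/In/R/Lo, E/In/R/Mid, E/In/L/Hi, E/In/L/Lo, E/In/L/Mid, E/Stay/C/Hi, E/Stay/C/Lo, E/Stay/C/Mid, E/Stay/R/Hi, E/Stay/R/Lo, E/Stay/R/Mid, E/Stay/L/Hi, E/Stay/L/Lo, E/Stay/L/Mid. Columns: W, U.
{S/In/C/Hi} → row (0,0) (1,9)
{S/In/C/Lo} → row (0,0) (7,0)
{S/In/C/Mid} → row (0,0) (0,9)
{S/In/R/Hi, S/In/R/Lo, S/In/R/Mid} → row (0,0) (0,5)
{S/In/L/Hi, S/In/L/Lo, S/In/L/Mid} → row (0,0) (7,5)
{S/Stay/C/Hi} → row (1,1) (1,9)
{S/Stay/C/Lo} → row (1,1) (7,0)
{S/Stay/C/Mid} → row (1,1) (0,9)
{S/Stay/R/Hi, S/Stay/R/Lo, S/Stay/R/Mid} → row (1,1) (0,5)
{S/Stay/L/Hi, S/Stay/L/Lo, S/Stay/L/Mid} → row (1,1) (7,5)
{E/In/C/Hi, E/In/C/Lo, E/In/C/Mid, E/In/R/Hi, E/In/R/Lo, E/In/R/Mid, E/In/L/Hi, E/In/L/Lo, E/In/L/Mid, E/Stay/C/Hi, E/Stay/C/Lo, E/Stay/C/Mid, E/Stay/R/Hi, E/Stay/R/Lo, E/Stay/R/Mid, E/Stay/L/Hi, E/Stay/L/Lo, E/Stay/L/Mid} → row (0,3) (0,3)
That's 11 distinct rows out of 36 strategies.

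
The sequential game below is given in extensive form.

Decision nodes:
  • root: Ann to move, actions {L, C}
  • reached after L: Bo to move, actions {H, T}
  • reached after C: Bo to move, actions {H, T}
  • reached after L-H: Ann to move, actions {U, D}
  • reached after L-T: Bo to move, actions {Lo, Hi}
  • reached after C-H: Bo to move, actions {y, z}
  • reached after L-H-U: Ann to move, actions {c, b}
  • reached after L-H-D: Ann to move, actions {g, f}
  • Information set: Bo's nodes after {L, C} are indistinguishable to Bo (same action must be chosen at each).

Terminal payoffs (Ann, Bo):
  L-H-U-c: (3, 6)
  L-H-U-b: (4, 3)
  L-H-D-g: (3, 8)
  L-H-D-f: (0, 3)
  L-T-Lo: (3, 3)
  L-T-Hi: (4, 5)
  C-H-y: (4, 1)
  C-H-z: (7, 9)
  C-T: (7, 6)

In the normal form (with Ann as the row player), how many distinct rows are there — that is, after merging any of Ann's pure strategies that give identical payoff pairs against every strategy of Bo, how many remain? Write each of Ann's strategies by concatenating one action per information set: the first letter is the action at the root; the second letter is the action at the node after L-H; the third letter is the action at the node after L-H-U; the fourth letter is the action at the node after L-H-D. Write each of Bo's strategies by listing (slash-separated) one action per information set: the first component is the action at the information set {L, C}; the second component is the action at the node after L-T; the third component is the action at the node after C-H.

5

Ann has 16 pure strategies: LUcg, LUcf, LUbg, LUbf, LDcg, LDcf, LDbg, LDbf, CUcg, CUcf, CUbg, CUbf, CDcg, CDcf, CDbg, CDbf. Columns: H/Lo/y, H/Lo/z, H/Hi/y, H/Hi/z, T/Lo/y, T/Lo/z, T/Hi/y, T/Hi/z.
{LUcg, LUcf} → row (3,6) (3,6) (3,6) (3,6) (3,3) (3,3) (4,5) (4,5)
{LUbg, LUbf} → row (4,3) (4,3) (4,3) (4,3) (3,3) (3,3) (4,5) (4,5)
{LDcg, LDbg} → row (3,8) (3,8) (3,8) (3,8) (3,3) (3,3) (4,5) (4,5)
{LDcf, LDbf} → row (0,3) (0,3) (0,3) (0,3) (3,3) (3,3) (4,5) (4,5)
{CUcg, CUcf, CUbg, CUbf, CDcg, CDcf, CDbg, CDbf} → row (4,1) (7,9) (4,1) (7,9) (7,6) (7,6) (7,6) (7,6)
That's 5 distinct rows out of 16 strategies.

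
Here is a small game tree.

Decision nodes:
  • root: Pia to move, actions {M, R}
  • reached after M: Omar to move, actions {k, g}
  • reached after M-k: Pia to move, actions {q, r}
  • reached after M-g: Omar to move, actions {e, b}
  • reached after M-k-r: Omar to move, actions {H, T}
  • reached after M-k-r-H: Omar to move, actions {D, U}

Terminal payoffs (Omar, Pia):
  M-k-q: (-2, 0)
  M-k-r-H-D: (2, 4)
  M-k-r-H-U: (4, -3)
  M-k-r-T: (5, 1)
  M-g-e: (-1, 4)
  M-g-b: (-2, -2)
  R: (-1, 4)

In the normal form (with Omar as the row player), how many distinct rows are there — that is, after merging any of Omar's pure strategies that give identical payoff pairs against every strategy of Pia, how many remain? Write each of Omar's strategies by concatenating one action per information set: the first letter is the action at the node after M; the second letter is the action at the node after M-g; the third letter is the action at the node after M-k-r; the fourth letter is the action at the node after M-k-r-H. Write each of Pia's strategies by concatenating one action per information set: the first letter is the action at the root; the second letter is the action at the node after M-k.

5

Omar has 16 pure strategies: keHD, keHU, keTD, keTU, kbHD, kbHU, kbTD, kbTU, geHD, geHU, geTD, geTU, gbHD, gbHU, gbTD, gbTU. Columns: Mq, Mr, Rq, Rr.
{keHD, kbHD} → row (-2,0) (2,4) (-1,4) (-1,4)
{keHU, kbHU} → row (-2,0) (4,-3) (-1,4) (-1,4)
{keTD, keTU, kbTD, kbTU} → row (-2,0) (5,1) (-1,4) (-1,4)
{geHD, geHU, geTD, geTU} → row (-1,4) (-1,4) (-1,4) (-1,4)
{gbHD, gbHU, gbTD, gbTU} → row (-2,-2) (-2,-2) (-1,4) (-1,4)
That's 5 distinct rows out of 16 strategies.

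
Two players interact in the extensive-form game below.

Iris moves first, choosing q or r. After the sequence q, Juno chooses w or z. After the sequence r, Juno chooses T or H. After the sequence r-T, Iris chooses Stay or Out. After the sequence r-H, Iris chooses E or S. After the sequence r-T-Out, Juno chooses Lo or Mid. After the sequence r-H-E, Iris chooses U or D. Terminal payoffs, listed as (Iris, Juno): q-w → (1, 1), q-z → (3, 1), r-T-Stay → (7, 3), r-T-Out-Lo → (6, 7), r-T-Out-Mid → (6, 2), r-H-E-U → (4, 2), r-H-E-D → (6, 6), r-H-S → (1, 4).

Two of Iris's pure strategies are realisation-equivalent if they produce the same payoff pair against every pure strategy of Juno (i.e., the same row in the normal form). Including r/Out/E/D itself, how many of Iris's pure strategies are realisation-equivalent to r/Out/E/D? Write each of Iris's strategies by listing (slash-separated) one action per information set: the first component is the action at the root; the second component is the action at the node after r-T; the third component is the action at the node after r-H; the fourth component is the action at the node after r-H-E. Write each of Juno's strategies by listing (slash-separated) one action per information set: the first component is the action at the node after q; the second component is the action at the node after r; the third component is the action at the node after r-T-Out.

Row for r/Out/E/D (columns w/T/Lo, w/T/Mid, w/H/Lo, w/H/Mid, z/T/Lo, z/T/Mid, z/H/Lo, z/H/Mid): (6,7) (6,2) (6,6) (6,6) (6,7) (6,2) (6,6) (6,6).
Every one of Iris's information sets is on the play path for some reply by Juno when Iris follows r/Out/E/D.
Changing the action at any of them therefore changes at least one column, so only r/Out/E/D itself gives this row.

1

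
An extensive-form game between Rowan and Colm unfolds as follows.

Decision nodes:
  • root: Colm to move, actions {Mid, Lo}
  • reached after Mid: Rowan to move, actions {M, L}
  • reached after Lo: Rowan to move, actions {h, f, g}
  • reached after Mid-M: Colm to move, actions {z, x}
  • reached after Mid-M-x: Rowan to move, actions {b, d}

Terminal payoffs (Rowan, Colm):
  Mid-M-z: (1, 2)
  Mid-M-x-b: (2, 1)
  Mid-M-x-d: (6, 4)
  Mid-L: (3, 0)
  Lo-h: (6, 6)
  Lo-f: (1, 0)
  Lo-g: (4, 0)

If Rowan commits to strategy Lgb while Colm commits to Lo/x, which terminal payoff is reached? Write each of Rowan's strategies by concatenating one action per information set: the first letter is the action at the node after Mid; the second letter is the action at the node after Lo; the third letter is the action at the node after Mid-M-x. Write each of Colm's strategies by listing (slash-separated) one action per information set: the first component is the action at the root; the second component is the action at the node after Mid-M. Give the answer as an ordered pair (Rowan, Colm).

Trace the play path from the root:
  Colm plays Lo
  Rowan plays g at [Lo]
→ terminal payoff (4, 0).
(Rowan's choice at the node after Mid is never reached on this path, so it doesn't affect the outcome.)

(4, 0)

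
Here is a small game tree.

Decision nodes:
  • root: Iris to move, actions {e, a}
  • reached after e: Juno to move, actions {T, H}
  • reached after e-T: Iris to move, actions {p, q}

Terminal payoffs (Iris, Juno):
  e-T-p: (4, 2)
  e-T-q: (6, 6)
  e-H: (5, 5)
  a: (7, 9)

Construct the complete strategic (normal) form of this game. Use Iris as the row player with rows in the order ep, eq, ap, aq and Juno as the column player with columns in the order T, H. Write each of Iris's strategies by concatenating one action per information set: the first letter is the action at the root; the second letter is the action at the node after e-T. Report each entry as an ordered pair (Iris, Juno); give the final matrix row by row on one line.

Row ep: T→(4,2), H→(5,5)
Row eq: T→(6,6), H→(5,5)
Row ap: T→(7,9), H→(7,9)
Row aq: T→(7,9), H→(7,9)

ep: (4,2) (5,5) | eq: (6,6) (5,5) | ap: (7,9) (7,9) | aq: (7,9) (7,9)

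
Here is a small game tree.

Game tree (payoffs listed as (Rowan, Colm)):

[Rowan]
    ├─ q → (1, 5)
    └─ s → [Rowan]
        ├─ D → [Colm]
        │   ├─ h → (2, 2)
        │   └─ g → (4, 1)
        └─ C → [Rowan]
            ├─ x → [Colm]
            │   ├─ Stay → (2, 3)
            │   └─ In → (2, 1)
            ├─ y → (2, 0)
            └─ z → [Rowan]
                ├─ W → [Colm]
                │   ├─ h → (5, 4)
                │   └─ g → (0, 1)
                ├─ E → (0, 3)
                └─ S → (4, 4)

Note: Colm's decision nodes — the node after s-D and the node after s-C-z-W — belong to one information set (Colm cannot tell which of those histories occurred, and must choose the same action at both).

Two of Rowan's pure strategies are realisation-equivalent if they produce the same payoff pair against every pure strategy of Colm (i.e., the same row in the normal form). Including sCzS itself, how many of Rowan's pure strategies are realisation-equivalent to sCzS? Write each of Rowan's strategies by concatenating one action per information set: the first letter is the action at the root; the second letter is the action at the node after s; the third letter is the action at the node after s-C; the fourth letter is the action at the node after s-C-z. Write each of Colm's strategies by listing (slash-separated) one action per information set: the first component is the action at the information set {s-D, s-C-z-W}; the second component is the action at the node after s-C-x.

1

Row for sCzS (columns h/Stay, h/In, g/Stay, g/In): (4,4) (4,4) (4,4) (4,4).
Every one of Rowan's information sets is on the play path for some reply by Colm when Rowan follows sCzS.
Changing the action at any of them therefore changes at least one column, so only sCzS itself gives this row.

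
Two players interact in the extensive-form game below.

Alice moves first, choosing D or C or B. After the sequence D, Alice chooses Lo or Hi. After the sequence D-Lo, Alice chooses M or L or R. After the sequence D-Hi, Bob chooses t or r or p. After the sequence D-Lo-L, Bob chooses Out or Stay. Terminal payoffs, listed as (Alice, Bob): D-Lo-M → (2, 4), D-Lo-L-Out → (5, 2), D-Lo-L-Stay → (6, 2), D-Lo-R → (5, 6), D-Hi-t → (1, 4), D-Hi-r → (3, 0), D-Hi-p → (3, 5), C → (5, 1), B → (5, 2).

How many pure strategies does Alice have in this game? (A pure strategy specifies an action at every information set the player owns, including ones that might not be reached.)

18

Alice owns the root with actions {D, C, B} — three choices.
Alice owns the node after D with actions {Lo, Hi} — two choices.
Alice owns the node after D-Lo with actions {M, L, R} — three choices.
A pure strategy fixes one action at each information set independently, so the count is the product 3 × 2 × 3 = 18.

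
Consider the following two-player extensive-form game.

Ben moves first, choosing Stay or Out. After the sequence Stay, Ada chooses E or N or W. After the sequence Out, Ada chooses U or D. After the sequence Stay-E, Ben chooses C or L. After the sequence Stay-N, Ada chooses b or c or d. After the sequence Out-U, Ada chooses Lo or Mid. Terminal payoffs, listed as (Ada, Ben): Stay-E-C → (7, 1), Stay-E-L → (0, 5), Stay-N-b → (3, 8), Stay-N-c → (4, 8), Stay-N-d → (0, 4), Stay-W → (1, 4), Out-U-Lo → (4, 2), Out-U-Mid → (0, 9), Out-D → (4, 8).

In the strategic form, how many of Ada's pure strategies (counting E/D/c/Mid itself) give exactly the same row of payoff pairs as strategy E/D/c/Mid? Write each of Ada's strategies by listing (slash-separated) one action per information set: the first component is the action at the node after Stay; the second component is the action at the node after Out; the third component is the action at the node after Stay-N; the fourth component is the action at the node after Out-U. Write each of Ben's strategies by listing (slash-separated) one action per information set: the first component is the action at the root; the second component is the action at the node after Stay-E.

Row for E/D/c/Mid (columns Stay/C, Stay/L, Out/C, Out/L): (7,1) (0,5) (4,8) (4,8).
Under E/D/c/Mid, Ada's choice at the node after Stay-N and at the node after Out-U can never be reached regardless of what Ben does, so varying those choices leaves every outcome unchanged.
Holding the reachable choices fixed and varying the unreachable ones freely already gives 3 × 2 = 6 equivalent strategies.
No other strategy reproduces this row, so those 6 are the full class: E/D/b/Lo, E/D/b/Mid, E/D/c/Lo, E/D/c/Mid, E/D/d/Lo, E/D/d/Mid.

6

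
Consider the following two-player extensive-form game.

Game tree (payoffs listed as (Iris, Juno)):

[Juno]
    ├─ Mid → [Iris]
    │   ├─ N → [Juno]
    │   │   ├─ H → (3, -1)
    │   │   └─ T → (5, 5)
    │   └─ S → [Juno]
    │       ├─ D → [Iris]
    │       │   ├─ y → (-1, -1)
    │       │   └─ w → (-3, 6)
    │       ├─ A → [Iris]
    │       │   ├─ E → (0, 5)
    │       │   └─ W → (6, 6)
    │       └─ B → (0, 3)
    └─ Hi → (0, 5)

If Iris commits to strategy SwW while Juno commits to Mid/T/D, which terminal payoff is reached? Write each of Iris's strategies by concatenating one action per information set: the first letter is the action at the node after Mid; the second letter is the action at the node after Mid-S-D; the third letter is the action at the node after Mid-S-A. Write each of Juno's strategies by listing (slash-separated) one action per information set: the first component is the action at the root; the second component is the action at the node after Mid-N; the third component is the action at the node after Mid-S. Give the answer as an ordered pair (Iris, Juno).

Trace the play path from the root:
  Juno plays Mid
  Iris plays S at [Mid]
  Juno plays D at [Mid-S]
  Iris plays w at [Mid-S-D]
→ terminal payoff (-3, 6).
(Iris's choice at the node after Mid-S-A is never reached on this path, so it doesn't affect the outcome.)

(-3, 6)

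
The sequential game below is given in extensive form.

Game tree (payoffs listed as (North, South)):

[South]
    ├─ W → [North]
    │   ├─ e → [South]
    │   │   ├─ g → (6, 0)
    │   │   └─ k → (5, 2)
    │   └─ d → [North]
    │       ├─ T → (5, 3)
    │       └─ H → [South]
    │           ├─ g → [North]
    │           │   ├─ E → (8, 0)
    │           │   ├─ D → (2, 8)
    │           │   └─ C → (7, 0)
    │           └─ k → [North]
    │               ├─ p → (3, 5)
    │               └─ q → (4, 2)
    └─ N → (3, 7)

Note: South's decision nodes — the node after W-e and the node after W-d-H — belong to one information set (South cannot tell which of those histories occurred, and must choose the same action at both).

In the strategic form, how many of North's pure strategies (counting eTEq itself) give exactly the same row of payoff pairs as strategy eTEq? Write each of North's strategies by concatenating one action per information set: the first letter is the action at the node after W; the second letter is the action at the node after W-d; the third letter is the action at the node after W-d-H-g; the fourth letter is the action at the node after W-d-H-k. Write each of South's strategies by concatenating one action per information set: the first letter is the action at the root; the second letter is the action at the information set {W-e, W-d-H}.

12

Row for eTEq (columns Wg, Wk, Ng, Nk): (6,0) (5,2) (3,7) (3,7).
Under eTEq, North's choice at the node after W-d and at the node after W-d-H-g and at the node after W-d-H-k can never be reached regardless of what South does, so varying those choices leaves every outcome unchanged.
Holding the reachable choices fixed and varying the unreachable ones freely already gives 2 × 3 × 2 = 12 equivalent strategies.
No other strategy reproduces this row, so those 12 are the full class: eTEp, eTEq, eTDp, eTDq, eTCp, eTCq, eHEp, eHEq, eHDp, eHDq, eHCp, eHCq.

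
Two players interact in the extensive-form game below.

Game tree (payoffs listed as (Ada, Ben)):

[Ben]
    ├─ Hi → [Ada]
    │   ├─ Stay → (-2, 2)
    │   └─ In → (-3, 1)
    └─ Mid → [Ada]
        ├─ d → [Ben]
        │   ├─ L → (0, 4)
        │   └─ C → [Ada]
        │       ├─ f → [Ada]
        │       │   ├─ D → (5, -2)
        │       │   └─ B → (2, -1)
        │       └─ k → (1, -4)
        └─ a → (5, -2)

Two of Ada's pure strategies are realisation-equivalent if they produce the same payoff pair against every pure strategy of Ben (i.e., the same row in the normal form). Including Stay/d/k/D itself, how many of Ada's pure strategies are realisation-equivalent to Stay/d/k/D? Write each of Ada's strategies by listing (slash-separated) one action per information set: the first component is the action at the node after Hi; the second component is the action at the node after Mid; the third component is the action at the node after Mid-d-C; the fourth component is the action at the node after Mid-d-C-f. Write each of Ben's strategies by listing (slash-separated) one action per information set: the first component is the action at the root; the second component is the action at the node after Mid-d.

2

Row for Stay/d/k/D (columns Hi/L, Hi/C, Mid/L, Mid/C): (-2,2) (-2,2) (0,4) (1,-4).
Under Stay/d/k/D, Ada's choice at the node after Mid-d-C-f can never be reached regardless of what Ben does, so varying those choices leaves every outcome unchanged.
Holding the reachable choices fixed and varying the unreachable one freely already gives 2 equivalent strategies.
No other strategy reproduces this row, so those 2 are the full class: Stay/d/k/D, Stay/d/k/B.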